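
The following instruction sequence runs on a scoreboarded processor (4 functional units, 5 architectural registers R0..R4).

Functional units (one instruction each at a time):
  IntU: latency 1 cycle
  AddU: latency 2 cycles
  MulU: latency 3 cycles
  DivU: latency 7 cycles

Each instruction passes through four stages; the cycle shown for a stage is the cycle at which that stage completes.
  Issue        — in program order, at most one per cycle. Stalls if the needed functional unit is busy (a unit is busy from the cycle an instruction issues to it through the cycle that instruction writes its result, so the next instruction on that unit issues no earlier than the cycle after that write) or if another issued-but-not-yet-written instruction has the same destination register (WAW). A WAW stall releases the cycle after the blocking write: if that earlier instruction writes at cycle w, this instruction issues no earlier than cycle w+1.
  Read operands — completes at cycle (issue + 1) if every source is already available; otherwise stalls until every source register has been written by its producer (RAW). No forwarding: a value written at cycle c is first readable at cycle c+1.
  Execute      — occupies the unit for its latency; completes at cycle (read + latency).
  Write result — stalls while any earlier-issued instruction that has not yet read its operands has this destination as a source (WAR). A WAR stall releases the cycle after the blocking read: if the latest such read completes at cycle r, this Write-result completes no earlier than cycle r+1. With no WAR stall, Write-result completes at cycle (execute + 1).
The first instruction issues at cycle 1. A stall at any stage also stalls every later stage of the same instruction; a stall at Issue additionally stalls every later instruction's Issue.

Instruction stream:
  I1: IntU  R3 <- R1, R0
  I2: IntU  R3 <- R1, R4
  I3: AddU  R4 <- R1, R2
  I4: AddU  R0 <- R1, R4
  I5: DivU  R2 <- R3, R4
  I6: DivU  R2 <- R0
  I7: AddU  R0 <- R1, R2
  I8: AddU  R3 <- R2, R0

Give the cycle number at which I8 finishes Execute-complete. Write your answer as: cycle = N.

cycle 1: I1 dispatched to IntU
cycle 2: I1 operands ready
cycle 3: I1 complete
cycle 4: R3←I1
cycle 5: I2 dispatched to IntU
cycle 6: I2 operands ready, I3 dispatched to AddU
cycle 7: I2 complete, I3 operands ready
cycle 8: R3←I2
cycle 9: I3 complete
cycle 10: R4←I3
cycle 11: I4 dispatched to AddU
cycle 12: I4 operands ready, I5 dispatched to DivU
cycle 13: I5 operands ready
cycle 14: I4 complete
cycle 15: R0←I4
cycle 20: I5 complete
cycle 21: R2←I5
cycle 22: I6 dispatched to DivU
cycle 23: I6 operands ready, I7 dispatched to AddU
cycle 30: I6 complete
cycle 31: R2←I6
cycle 32: I7 operands ready
cycle 34: I7 complete
cycle 35: R0←I7
cycle 36: I8 dispatched to AddU
cycle 37: I8 operands ready
cycle 39: I8 complete
cycle 40: R3←I8

cycle = 39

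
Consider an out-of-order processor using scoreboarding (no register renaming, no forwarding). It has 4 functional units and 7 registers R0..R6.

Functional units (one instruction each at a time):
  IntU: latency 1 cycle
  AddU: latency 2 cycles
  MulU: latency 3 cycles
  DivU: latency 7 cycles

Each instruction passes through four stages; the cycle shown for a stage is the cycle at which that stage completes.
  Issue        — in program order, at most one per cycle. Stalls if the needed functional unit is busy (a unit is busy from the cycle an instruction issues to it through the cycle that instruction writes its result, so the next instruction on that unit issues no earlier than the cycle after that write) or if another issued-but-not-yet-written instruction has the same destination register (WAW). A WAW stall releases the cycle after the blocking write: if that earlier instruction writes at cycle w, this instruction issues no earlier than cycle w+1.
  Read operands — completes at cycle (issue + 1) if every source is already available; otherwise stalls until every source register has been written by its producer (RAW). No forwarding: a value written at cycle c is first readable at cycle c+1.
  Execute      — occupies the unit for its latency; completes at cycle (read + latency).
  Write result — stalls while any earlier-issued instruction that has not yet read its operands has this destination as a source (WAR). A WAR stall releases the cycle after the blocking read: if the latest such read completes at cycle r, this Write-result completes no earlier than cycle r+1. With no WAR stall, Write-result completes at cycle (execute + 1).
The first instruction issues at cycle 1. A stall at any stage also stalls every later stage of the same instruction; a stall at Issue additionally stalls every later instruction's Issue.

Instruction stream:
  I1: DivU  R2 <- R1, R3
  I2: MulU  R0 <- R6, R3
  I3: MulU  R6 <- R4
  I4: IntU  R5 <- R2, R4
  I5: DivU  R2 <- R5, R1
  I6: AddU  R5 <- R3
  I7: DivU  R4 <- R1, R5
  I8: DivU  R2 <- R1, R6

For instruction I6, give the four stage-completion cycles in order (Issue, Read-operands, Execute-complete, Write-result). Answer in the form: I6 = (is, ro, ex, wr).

c1: I1 dispatched to DivU
c2: I1 operands ready · I2 dispatched to MulU
c3: I2 operands ready
c6: I2 complete
c7: R0←I2
c8: I3 dispatched to MulU
c9: I1 complete · I3 operands ready · I4 dispatched to IntU
c10: R2←I1
c11: I4 operands ready · I5 dispatched to DivU
c12: I3 complete · I4 complete
c13: R6←I3 · R5←I4
c14: I5 operands ready · I6 dispatched to AddU
c15: I6 operands ready
c17: I6 complete
c18: R5←I6
c21: I5 complete
c22: R2←I5
c23: I7 dispatched to DivU
c24: I7 operands ready
c31: I7 complete
c32: R4←I7
c33: I8 dispatched to DivU
c34: I8 operands ready
c41: I8 complete
c42: R2←I8

I6 = (14, 15, 17, 18)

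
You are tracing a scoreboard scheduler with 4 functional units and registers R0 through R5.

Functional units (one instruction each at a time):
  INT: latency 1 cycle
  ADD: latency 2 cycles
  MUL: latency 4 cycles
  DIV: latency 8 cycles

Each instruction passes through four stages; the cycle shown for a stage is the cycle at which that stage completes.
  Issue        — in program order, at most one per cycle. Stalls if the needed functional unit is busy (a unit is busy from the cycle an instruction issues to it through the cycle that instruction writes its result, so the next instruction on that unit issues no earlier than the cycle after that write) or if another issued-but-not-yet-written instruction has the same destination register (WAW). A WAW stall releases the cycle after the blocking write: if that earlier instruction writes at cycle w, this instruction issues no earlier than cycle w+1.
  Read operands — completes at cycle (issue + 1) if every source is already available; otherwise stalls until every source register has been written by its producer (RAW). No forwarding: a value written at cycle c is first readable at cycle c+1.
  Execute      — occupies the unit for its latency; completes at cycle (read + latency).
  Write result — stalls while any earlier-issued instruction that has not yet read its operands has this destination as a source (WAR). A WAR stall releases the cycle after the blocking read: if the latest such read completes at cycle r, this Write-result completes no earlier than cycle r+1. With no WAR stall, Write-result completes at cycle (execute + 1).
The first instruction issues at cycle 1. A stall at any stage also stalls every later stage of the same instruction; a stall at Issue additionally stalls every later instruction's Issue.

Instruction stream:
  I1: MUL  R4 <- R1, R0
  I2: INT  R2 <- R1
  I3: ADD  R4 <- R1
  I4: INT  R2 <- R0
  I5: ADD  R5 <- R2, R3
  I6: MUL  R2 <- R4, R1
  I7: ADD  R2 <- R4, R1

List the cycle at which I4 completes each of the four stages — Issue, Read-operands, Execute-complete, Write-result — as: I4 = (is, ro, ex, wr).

I1 -> (1, 2, 6, 7)
I2 -> (2, 3, 4, 5)
I3 -> (8, 9, 11, 12)  // WAW R4: wait I1 write@7
I4 -> (9, 10, 11, 12)
I5 -> (13, 14, 16, 17)  // struct: ADD busy until I3 writes@12
I6 -> (14, 15, 19, 20)
I7 -> (21, 22, 24, 25)  // WAW R2: wait I6 write@20

I4 = (9, 10, 11, 12)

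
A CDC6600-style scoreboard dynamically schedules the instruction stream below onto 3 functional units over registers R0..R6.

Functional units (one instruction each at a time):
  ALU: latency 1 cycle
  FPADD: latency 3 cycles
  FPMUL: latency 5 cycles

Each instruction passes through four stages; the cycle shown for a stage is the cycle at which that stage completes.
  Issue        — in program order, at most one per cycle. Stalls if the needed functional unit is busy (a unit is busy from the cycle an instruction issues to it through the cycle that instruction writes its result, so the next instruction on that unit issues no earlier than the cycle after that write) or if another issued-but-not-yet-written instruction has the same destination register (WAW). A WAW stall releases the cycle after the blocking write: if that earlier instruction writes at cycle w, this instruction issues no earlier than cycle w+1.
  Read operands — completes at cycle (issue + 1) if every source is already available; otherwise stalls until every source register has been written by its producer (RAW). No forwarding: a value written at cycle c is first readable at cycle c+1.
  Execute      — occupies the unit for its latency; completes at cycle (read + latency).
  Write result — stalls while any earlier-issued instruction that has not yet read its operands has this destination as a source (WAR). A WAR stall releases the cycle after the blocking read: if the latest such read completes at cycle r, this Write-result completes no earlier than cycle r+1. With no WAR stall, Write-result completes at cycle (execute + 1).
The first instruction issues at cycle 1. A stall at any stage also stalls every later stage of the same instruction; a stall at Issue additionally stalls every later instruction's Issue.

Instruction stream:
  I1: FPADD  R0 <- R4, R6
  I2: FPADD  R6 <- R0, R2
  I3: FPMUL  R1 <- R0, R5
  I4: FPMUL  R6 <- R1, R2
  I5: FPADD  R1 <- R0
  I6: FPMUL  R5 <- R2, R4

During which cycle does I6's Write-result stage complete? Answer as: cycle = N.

  I1 | 1 | 2 | 5 | 6
  I2 | 7 | 8 | 11 | 12   struct: FPADD busy until I1 writes@6
  I3 | 8 | 9 | 14 | 15
  I4 | 16 | 17 | 22 | 23   struct: FPMUL busy until I3 writes@15
  I5 | 17 | 18 | 21 | 22
  I6 | 24 | 25 | 30 | 31   struct: FPMUL busy until I4 writes@23

cycle = 31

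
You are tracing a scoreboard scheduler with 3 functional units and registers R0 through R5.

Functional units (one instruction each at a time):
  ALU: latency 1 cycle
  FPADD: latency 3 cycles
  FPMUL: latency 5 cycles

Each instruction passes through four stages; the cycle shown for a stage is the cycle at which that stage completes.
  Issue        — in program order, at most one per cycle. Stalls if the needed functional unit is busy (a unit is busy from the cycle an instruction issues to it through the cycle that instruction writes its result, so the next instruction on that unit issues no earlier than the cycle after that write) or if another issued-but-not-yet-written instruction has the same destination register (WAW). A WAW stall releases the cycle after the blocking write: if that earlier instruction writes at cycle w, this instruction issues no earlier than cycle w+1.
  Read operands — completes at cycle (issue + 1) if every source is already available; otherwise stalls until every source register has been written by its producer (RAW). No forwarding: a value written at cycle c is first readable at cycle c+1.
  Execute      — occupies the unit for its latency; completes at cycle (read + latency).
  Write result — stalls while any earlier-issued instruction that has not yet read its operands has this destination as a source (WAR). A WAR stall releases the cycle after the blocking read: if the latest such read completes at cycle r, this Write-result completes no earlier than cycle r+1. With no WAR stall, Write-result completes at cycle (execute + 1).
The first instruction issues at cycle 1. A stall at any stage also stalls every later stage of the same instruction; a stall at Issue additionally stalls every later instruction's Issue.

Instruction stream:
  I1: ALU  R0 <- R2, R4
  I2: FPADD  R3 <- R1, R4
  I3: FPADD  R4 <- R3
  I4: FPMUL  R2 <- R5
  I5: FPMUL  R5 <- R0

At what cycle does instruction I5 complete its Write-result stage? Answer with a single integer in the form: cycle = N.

cycle = 24

[I1] 1/2/3/4
[I2] 2/3/6/7
[I3] 8/9/12/13  (struct: FPADD busy until I2 writes@7)
[I4] 9/10/15/16
[I5] 17/18/23/24  (struct: FPMUL busy until I4 writes@16)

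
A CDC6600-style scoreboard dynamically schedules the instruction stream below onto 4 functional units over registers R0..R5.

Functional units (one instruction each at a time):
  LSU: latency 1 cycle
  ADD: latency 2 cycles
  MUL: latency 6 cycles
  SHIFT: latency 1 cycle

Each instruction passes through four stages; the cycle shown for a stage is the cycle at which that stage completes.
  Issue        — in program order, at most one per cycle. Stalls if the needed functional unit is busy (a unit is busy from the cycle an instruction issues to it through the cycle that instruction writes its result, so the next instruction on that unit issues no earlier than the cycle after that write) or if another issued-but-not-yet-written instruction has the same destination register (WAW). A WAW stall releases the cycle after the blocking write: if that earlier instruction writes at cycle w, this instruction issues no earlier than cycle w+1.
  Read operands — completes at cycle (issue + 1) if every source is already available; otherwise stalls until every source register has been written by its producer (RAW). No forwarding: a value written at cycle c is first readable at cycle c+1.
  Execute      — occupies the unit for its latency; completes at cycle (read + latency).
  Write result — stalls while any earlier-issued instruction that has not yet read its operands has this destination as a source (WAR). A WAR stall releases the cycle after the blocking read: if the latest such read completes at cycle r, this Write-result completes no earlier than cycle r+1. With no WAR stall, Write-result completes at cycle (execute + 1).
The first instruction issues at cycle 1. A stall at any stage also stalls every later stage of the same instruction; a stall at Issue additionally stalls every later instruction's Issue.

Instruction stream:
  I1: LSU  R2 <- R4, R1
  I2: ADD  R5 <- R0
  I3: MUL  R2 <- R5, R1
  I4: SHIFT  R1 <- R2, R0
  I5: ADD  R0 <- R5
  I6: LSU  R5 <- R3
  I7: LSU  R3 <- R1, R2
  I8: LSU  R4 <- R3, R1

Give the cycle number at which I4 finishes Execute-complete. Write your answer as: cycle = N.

  I1 | 1 | 2 | 3 | 4
  I2 | 2 | 3 | 5 | 6
  I3 | 5 | 7 | 13 | 14   WAW R2: wait I1 write@4 · RAW R5: wait I2 write@6
  I4 | 6 | 15 | 16 | 17   RAW R2: wait I3 write@14
  I5 | 7 | 8 | 10 | 16   WAR R0: wait I4 read@15
  I6 | 8 | 9 | 10 | 11
  I7 | 12 | 18 | 19 | 20   struct: LSU busy until I6 writes@11 · RAW R1: wait I4 write@17
  I8 | 21 | 22 | 23 | 24   struct: LSU busy until I7 writes@20

cycle = 16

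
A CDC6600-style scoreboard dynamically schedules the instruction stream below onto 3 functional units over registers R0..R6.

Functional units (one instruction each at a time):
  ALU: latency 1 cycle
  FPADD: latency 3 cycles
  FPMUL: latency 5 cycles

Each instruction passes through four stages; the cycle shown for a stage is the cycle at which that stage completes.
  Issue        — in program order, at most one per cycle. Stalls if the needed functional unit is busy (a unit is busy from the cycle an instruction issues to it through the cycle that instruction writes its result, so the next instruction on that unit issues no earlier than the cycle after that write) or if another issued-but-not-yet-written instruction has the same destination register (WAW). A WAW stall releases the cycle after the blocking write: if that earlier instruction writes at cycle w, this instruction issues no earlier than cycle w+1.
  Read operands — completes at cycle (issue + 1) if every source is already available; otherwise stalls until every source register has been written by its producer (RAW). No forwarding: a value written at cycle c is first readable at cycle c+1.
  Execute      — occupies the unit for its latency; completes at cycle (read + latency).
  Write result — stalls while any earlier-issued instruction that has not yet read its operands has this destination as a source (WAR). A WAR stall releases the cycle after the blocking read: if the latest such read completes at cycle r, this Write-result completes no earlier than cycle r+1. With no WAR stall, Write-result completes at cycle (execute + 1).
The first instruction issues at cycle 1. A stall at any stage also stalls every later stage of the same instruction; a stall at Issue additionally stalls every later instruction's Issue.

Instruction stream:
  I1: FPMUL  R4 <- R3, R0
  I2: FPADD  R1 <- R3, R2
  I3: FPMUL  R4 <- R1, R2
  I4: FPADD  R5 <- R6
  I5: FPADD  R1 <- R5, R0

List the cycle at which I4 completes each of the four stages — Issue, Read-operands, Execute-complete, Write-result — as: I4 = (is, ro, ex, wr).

cycle 1: issue I1 (FPMUL)
cycle 2: I1 read-ops · issue I2 (FPADD)
cycle 3: I2 read-ops
cycle 6: I2 finished on FPADD
cycle 7: I1 finished on FPMUL · I2→R1
cycle 8: I1→R4
cycle 9: issue I3 (FPMUL)
cycle 10: I3 read-ops · issue I4 (FPADD)
cycle 11: I4 read-ops
cycle 14: I4 finished on FPADD
cycle 15: I3 finished on FPMUL · I4→R5
cycle 16: I3→R4 · issue I5 (FPADD)
cycle 17: I5 read-ops
cycle 20: I5 finished on FPADD
cycle 21: I5→R1

I4 = (10, 11, 14, 15)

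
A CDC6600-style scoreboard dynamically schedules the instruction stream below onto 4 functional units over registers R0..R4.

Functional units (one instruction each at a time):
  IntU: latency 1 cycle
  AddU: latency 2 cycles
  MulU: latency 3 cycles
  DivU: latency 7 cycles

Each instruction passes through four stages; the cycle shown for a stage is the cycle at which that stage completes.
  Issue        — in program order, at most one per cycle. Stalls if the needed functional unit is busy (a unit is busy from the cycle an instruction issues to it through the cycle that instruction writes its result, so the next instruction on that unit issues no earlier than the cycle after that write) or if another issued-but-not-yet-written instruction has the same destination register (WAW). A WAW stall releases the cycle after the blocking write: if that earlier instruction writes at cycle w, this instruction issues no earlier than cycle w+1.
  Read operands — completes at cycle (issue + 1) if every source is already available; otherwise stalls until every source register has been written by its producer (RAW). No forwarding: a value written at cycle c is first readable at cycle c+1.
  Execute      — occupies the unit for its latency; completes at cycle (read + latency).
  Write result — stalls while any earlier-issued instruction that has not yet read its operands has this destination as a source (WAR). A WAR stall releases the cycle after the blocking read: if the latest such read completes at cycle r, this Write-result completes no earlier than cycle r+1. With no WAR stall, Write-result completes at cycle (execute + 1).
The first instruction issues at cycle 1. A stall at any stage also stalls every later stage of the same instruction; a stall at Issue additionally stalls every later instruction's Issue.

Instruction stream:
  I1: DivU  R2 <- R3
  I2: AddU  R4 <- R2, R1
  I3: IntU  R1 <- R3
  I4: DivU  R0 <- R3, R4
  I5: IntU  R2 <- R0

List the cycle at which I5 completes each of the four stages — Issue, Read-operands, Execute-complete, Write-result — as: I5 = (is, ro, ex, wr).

I5 = (13, 24, 25, 26)

t=1  I1 issues→DivU
t=2  I1 reads · I2 issues→AddU
t=3  I3 issues→IntU
t=4  I3 reads
t=5  I3 exec-done
t=9  I1 exec-done
t=10  I1 writes R2
t=11  I2 reads · I4 issues→DivU
t=12  I3 writes R1
t=13  I2 exec-done · I5 issues→IntU
t=14  I2 writes R4
t=15  I4 reads
t=22  I4 exec-done
t=23  I4 writes R0
t=24  I5 reads
t=25  I5 exec-done
t=26  I5 writes R2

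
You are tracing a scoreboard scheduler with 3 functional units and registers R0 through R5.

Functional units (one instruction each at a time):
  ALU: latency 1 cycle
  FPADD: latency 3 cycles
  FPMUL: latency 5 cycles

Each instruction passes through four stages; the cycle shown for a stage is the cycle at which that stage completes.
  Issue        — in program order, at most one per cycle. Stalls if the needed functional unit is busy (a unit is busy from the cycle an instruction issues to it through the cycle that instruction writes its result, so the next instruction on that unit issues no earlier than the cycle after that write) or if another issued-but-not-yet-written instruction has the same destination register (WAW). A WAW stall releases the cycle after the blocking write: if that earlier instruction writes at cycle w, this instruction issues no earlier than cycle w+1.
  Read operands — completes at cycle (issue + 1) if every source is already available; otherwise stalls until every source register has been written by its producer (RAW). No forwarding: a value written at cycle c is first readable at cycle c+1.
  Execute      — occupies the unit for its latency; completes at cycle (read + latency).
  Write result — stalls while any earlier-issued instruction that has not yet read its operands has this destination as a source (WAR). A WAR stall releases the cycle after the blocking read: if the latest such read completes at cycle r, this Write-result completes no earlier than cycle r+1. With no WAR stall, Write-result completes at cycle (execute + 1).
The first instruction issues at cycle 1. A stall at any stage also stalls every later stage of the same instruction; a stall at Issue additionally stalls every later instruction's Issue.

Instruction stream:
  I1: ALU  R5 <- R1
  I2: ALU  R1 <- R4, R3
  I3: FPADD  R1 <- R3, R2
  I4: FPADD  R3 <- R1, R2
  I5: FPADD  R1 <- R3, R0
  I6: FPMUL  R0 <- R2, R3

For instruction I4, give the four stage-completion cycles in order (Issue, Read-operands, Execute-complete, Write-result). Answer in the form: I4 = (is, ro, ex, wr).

I4 = (15, 16, 19, 20)

  I1 | 1 | 2 | 3 | 4
  I2 | 5 | 6 | 7 | 8   struct: ALU busy until I1 writes@4
  I3 | 9 | 10 | 13 | 14   WAW R1: wait I2 write@8
  I4 | 15 | 16 | 19 | 20   struct: FPADD busy until I3 writes@14
  I5 | 21 | 22 | 25 | 26   struct: FPADD busy until I4 writes@20
  I6 | 22 | 23 | 28 | 29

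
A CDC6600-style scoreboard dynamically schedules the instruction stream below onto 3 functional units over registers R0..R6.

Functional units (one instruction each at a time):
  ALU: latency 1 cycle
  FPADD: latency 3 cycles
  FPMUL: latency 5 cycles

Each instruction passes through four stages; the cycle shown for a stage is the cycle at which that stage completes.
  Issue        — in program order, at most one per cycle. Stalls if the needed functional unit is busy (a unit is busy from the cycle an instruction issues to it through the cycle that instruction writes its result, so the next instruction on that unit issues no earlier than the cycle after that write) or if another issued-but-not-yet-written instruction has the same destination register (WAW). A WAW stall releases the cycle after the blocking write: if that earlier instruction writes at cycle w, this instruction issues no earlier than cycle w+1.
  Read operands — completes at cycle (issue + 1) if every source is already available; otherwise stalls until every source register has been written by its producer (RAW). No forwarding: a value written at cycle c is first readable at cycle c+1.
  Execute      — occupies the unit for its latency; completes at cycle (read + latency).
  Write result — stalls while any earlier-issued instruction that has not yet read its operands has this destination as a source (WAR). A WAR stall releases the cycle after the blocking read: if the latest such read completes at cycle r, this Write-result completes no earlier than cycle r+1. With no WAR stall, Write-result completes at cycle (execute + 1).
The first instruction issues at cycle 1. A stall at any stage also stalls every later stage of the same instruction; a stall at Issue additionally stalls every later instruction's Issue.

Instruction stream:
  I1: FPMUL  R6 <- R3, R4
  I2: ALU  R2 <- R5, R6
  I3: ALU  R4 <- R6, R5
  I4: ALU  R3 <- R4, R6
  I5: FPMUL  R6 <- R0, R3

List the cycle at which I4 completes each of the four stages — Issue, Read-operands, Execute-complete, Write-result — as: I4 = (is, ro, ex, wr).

cycle 1: I1 dispatched to FPMUL
cycle 2: I1 operands ready; I2 dispatched to ALU
cycle 7: I1 complete
cycle 8: R6←I1
cycle 9: I2 operands ready
cycle 10: I2 complete
cycle 11: R2←I2
cycle 12: I3 dispatched to ALU
cycle 13: I3 operands ready
cycle 14: I3 complete
cycle 15: R4←I3
cycle 16: I4 dispatched to ALU
cycle 17: I4 operands ready; I5 dispatched to FPMUL
cycle 18: I4 complete
cycle 19: R3←I4
cycle 20: I5 operands ready
cycle 25: I5 complete
cycle 26: R6←I5

I4 = (16, 17, 18, 19)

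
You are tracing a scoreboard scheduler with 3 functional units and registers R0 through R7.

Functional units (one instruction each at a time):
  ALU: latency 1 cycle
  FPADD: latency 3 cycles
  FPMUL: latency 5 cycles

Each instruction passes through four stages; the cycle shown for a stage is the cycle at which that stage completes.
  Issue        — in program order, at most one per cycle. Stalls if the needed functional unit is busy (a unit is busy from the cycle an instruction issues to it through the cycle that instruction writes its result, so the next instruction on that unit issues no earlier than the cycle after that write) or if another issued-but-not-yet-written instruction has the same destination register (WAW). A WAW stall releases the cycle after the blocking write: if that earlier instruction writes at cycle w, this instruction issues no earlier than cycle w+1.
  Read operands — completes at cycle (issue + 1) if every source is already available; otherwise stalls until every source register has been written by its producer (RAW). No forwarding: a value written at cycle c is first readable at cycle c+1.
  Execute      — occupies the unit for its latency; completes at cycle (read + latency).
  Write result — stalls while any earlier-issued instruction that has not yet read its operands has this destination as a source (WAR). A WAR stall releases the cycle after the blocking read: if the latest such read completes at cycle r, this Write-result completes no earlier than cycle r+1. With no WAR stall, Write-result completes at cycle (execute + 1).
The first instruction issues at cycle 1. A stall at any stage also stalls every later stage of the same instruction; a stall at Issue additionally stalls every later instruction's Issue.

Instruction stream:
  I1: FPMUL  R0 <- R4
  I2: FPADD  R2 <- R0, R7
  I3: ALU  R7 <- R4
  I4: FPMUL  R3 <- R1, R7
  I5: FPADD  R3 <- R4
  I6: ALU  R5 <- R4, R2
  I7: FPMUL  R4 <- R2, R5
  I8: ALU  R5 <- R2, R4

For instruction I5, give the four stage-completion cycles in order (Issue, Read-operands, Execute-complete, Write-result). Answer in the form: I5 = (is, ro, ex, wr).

I1 -> (1, 2, 7, 8)
I2 -> (2, 9, 12, 13)  // RAW R0: wait I1 write@8
I3 -> (3, 4, 5, 10)  // WAR R7: wait I2 read@9
I4 -> (9, 11, 16, 17)  // struct: FPMUL busy until I1 writes@8, RAW R7: wait I3 write@10
I5 -> (18, 19, 22, 23)  // WAW R3: wait I4 write@17
I6 -> (19, 20, 21, 22)
I7 -> (20, 23, 28, 29)  // RAW R5: wait I6 write@22
I8 -> (23, 30, 31, 32)  // struct: ALU busy until I6 writes@22, RAW R4: wait I7 write@29

I5 = (18, 19, 22, 23)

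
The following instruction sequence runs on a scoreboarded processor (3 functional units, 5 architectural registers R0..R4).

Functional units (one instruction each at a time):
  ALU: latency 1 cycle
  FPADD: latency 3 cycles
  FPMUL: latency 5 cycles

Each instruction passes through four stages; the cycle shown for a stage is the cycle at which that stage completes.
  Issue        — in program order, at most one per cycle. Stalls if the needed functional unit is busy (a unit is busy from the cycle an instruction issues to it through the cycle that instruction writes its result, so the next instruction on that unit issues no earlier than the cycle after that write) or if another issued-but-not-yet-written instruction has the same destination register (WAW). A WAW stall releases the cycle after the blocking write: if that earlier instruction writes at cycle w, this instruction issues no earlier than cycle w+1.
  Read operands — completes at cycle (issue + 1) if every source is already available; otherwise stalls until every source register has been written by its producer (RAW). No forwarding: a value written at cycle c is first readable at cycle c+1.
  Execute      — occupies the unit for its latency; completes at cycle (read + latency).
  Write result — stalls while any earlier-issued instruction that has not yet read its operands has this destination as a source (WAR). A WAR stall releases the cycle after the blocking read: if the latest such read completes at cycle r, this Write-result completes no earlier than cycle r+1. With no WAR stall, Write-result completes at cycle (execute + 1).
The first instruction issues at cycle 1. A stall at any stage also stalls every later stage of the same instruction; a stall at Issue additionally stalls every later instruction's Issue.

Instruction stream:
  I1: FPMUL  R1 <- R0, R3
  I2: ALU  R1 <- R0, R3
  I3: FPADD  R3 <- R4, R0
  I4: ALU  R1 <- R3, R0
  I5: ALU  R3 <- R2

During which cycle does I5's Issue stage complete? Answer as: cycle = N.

c1: I1→FPMUL
c2: I1 RO
c7: I1 EX
c8: I1 WR R1
c9: I2→ALU
c10: I2 RO | I3→FPADD
c11: I2 EX | I3 RO
c12: I2 WR R1
c13: I4→ALU
c14: I3 EX
c15: I3 WR R3
c16: I4 RO
c17: I4 EX
c18: I4 WR R1
c19: I5→ALU
c20: I5 RO
c21: I5 EX
c22: I5 WR R3

cycle = 19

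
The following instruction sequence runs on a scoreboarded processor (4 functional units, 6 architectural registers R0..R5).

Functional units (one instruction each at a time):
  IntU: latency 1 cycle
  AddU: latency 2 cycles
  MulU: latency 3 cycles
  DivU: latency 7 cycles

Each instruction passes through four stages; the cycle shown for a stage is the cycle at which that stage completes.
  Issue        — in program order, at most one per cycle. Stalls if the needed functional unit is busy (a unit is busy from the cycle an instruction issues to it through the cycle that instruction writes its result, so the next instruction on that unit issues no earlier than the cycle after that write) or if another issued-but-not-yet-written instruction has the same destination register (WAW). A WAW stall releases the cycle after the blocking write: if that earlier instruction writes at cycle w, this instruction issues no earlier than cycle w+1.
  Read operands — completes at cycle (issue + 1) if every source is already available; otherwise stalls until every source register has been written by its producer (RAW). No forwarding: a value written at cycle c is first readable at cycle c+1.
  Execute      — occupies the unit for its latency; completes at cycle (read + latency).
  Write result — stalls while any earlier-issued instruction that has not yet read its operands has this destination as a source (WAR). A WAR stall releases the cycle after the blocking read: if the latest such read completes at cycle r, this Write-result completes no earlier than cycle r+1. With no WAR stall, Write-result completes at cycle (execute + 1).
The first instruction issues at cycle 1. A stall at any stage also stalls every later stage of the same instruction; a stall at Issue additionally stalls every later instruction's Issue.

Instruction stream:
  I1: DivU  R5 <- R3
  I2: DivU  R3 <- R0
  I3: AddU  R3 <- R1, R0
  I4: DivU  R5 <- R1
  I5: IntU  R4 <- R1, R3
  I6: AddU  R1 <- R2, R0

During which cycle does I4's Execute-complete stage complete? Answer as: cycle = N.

t=1  I1→DivU
t=2  I1 RO
t=9  I1 EX
t=10  I1 WR R5
t=11  I2→DivU
t=12  I2 RO
t=19  I2 EX
t=20  I2 WR R3
t=21  I3→AddU
t=22  I3 RO | I4→DivU
t=23  I4 RO | I5→IntU
t=24  I3 EX
t=25  I3 WR R3
t=26  I5 RO | I6→AddU
t=27  I5 EX | I6 RO
t=28  I5 WR R4
t=29  I6 EX
t=30  I4 EX | I6 WR R1
t=31  I4 WR R5

cycle = 30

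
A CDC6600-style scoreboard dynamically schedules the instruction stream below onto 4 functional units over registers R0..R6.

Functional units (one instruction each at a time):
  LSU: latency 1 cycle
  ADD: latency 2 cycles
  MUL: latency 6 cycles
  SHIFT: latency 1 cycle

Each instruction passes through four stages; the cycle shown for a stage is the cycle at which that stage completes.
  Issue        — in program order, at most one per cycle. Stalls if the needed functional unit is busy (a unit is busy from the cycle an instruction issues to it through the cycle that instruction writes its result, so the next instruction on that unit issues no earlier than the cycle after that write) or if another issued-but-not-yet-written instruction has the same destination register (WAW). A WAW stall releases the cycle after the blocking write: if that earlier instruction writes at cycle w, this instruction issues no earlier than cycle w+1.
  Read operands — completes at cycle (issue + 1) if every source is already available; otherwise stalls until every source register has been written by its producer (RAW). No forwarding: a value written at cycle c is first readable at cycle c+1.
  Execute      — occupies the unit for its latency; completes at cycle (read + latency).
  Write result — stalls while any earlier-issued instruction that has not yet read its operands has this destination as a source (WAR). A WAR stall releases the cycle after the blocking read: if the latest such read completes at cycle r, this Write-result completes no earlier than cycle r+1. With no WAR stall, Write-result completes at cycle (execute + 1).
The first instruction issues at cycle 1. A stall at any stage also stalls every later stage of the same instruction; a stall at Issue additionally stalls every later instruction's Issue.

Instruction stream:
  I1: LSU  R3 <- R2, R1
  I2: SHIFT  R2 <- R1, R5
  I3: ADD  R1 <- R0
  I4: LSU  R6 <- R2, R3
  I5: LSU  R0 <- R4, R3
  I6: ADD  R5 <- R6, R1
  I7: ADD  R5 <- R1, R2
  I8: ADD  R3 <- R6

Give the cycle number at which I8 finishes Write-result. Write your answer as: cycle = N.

cycle = 24

t=1  I1 issues→LSU
t=2  I1 reads; I2 issues→SHIFT
t=3  I1 exec-done; I2 reads; I3 issues→ADD
t=4  I1 writes R3; I2 exec-done; I3 reads
t=5  I2 writes R2; I4 issues→LSU
t=6  I3 exec-done; I4 reads
t=7  I3 writes R1; I4 exec-done
t=8  I4 writes R6
t=9  I5 issues→LSU
t=10  I5 reads; I6 issues→ADD
t=11  I5 exec-done; I6 reads
t=12  I5 writes R0
t=13  I6 exec-done
t=14  I6 writes R5
t=15  I7 issues→ADD
t=16  I7 reads
t=18  I7 exec-done
t=19  I7 writes R5
t=20  I8 issues→ADD
t=21  I8 reads
t=23  I8 exec-done
t=24  I8 writes R3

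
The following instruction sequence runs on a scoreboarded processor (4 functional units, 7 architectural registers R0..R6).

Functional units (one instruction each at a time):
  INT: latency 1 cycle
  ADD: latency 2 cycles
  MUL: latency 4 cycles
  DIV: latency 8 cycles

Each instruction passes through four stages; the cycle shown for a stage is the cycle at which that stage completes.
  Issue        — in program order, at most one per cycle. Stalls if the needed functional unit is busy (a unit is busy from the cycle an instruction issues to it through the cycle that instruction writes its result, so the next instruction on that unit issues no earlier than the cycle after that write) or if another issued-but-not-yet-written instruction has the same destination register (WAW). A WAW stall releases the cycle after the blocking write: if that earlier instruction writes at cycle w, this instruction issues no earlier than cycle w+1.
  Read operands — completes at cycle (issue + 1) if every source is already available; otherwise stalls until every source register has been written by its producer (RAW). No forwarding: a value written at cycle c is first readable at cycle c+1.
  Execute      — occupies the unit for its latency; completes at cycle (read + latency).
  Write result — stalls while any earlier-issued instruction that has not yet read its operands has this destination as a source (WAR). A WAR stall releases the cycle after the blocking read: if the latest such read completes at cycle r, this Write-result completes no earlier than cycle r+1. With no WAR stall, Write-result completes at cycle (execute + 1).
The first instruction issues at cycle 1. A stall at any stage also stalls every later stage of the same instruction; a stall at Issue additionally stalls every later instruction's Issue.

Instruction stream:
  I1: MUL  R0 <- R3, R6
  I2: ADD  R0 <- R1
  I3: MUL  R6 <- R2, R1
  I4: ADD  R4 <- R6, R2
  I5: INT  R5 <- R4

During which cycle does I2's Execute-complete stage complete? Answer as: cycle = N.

c1: I1 dispatched to MUL
c2: I1 operands ready
c6: I1 complete
c7: R0←I1
c8: I2 dispatched to ADD
c9: I2 operands ready; I3 dispatched to MUL
c10: I3 operands ready
c11: I2 complete
c12: R0←I2
c13: I4 dispatched to ADD
c14: I3 complete; I5 dispatched to INT
c15: R6←I3
c16: I4 operands ready
c18: I4 complete
c19: R4←I4
c20: I5 operands ready
c21: I5 complete
c22: R5←I5

cycle = 11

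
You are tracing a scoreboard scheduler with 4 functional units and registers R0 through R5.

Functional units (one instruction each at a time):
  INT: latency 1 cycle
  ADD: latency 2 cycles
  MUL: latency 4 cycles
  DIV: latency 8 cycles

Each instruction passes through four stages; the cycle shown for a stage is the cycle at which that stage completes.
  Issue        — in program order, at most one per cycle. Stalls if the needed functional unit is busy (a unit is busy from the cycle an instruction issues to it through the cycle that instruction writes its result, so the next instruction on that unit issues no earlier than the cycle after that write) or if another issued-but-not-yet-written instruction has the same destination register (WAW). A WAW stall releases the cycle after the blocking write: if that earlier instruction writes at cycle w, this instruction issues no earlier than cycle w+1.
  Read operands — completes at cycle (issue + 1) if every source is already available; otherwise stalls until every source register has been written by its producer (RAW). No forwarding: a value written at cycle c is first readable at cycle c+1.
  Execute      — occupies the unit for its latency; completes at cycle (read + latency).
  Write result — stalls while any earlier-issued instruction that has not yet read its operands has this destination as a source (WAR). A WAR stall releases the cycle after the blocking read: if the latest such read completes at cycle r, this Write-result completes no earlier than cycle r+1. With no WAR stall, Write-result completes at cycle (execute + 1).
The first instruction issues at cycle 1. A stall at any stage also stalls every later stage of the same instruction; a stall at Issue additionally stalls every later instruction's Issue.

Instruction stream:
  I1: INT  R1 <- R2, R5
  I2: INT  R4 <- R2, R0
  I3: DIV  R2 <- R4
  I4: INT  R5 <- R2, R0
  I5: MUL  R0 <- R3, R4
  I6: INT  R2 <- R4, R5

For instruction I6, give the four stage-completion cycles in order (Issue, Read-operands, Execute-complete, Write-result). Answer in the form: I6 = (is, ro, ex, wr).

I6 = (22, 23, 24, 25)

1) issue 1, read 2, done 3, write 4
2) issue 5, read 6, done 7, write 8  <struct: INT busy until I1 writes@4>
3) issue 6, read 9, done 17, write 18  <RAW R4: wait I2 write@8>
4) issue 9, read 19, done 20, write 21  <struct: INT busy until I2 writes@8 / RAW R2: wait I3 write@18>
5) issue 10, read 11, done 15, write 20  <WAR R0: wait I4 read@19>
6) issue 22, read 23, done 24, write 25  <struct: INT busy until I4 writes@21>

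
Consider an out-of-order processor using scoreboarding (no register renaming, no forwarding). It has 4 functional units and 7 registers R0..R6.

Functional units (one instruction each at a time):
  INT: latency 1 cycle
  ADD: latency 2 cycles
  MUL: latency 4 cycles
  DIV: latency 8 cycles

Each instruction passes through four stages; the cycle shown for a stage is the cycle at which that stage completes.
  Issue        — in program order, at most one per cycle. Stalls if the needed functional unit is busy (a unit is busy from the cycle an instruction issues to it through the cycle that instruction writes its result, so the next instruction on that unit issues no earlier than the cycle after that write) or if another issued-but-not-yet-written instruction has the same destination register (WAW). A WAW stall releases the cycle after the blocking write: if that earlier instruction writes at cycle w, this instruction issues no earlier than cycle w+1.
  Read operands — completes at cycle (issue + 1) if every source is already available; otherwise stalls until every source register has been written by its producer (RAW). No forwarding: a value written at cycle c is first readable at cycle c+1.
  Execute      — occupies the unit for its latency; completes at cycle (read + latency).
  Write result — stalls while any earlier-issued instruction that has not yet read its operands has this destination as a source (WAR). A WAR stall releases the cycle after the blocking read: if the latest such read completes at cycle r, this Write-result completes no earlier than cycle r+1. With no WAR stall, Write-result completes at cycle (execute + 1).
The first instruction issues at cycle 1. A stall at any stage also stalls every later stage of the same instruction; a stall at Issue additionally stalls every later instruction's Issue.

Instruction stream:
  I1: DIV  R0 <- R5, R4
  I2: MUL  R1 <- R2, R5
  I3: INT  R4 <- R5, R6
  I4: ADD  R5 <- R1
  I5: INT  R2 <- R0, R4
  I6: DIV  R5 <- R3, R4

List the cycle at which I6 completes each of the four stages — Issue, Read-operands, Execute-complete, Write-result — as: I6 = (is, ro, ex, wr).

cycle 1: I1 issues→DIV
cycle 2: I1 reads · I2 issues→MUL
cycle 3: I2 reads · I3 issues→INT
cycle 4: I3 reads · I4 issues→ADD
cycle 5: I3 exec-done
cycle 6: I3 writes R4
cycle 7: I2 exec-done · I5 issues→INT
cycle 8: I2 writes R1
cycle 9: I4 reads
cycle 10: I1 exec-done
cycle 11: I1 writes R0 · I4 exec-done
cycle 12: I4 writes R5 · I5 reads
cycle 13: I5 exec-done · I6 issues→DIV
cycle 14: I5 writes R2 · I6 reads
cycle 22: I6 exec-done
cycle 23: I6 writes R5

I6 = (13, 14, 22, 23)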